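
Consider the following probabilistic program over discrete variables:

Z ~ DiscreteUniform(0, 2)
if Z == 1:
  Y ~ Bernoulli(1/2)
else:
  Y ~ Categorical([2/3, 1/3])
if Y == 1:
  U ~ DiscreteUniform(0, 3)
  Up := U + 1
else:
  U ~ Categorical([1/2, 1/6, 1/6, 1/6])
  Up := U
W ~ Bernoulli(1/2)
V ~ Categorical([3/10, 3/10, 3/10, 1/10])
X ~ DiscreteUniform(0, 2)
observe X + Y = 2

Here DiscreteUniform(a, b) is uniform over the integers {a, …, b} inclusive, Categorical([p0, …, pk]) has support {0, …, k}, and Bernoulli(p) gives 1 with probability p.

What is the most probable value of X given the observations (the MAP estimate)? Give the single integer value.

Enumerate traces; 192 have nonzero weight after conditioning:
  (Z=0, Y=0, U=0, W=0, V=0, X=2) weight 1/180
  (Z=0, Y=0, U=0, W=0, V=1, X=2) weight 1/180
  (Z=0, Y=0, U=0, W=0, V=2, X=2) weight 1/180
  (Z=0, Y=0, U=0, W=0, V=3, X=2) weight 1/540
  (Z=0, Y=0, U=0, W=1, V=0, X=2) weight 1/180
  (Z=0, Y=0, U=0, W=1, V=1, X=2) weight 1/180
  (Z=0, Y=0, U=0, W=1, V=2, X=2) weight 1/180
  (Z=0, Y=0, U=0, W=1, V=3, X=2) weight 1/540
  (Z=0, Y=1, U=0, W=0, V=0, X=1) weight 1/720
  … 183 more
Group by X:
  weight(X=1) = 7/54
  weight(X=2) = 11/54
Total weight = 7/54 + 11/54 = 1/3
P(X=1 | obs) = 7/54 / 1/3 = 7/18
P(X=2 | obs) = 11/54 / 1/3 = 11/18
argmax = 2

argmax_v P(X = v | obs) = 2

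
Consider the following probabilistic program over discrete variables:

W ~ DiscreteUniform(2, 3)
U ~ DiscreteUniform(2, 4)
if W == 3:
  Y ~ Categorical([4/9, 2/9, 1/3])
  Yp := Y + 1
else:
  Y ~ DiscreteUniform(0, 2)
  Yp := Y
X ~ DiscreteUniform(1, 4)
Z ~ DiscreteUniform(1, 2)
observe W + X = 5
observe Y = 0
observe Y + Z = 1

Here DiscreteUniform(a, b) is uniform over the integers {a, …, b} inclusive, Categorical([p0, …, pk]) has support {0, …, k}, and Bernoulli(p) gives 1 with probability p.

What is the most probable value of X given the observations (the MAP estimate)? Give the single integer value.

argmax_v P(X = v | obs) = 2

Enumerate traces; 6 have nonzero weight after conditioning:
  (W=2, U=2, Y=0, X=3, Z=1) weight 1/144
  (W=2, U=3, Y=0, X=3, Z=1) weight 1/144
  (W=2, U=4, Y=0, X=3, Z=1) weight 1/144
  (W=3, U=2, Y=0, X=2, Z=1) weight 1/108
  (W=3, U=3, Y=0, X=2, Z=1) weight 1/108
  (W=3, U=4, Y=0, X=2, Z=1) weight 1/108
Group by X:
  weight(X=2) = 1/36
  weight(X=3) = 1/48
Total weight = 1/36 + 1/48 = 7/144
P(X=2 | obs) = 1/36 / 7/144 = 4/7
P(X=3 | obs) = 1/48 / 7/144 = 3/7
argmax = 2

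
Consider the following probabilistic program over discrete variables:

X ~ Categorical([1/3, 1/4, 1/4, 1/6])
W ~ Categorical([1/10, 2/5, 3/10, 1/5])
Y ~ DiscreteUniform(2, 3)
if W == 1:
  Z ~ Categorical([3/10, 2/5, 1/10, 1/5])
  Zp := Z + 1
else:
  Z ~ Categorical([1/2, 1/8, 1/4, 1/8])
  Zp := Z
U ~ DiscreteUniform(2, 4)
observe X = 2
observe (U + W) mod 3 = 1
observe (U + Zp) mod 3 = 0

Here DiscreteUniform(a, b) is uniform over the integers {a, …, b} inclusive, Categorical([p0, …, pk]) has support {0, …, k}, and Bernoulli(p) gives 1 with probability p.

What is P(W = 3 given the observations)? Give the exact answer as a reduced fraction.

P(W = 3 | obs) = 20/61

Enumerate traces; 8 have nonzero weight after conditioning:
  (X=2, W=0, Y=2, Z=2, U=4) weight 1/960
  (X=2, W=0, Y=3, Z=2, U=4) weight 1/960
  (X=2, W=1, Y=2, Z=2, U=3) weight 1/600
  (X=2, W=1, Y=3, Z=2, U=3) weight 1/600
  (X=2, W=2, Y=2, Z=1, U=2) weight 1/640
  (X=2, W=2, Y=3, Z=1, U=2) weight 1/640
  (X=2, W=3, Y=2, Z=2, U=4) weight 1/480
  (X=2, W=3, Y=3, Z=2, U=4) weight 1/480
Group by W:
  weight(W=0) = 1/480
  weight(W=1) = 1/300
  weight(W=2) = 1/320
  weight(W=3) = 1/240
Total weight = 1/480 + 1/300 + 1/320 + 1/240 = 61/4800
P(W=0 | obs) = 1/480 / 61/4800 = 10/61
P(W=1 | obs) = 1/300 / 61/4800 = 16/61
P(W=2 | obs) = 1/320 / 61/4800 = 15/61
P(W=3 | obs) = 1/240 / 61/4800 = 20/61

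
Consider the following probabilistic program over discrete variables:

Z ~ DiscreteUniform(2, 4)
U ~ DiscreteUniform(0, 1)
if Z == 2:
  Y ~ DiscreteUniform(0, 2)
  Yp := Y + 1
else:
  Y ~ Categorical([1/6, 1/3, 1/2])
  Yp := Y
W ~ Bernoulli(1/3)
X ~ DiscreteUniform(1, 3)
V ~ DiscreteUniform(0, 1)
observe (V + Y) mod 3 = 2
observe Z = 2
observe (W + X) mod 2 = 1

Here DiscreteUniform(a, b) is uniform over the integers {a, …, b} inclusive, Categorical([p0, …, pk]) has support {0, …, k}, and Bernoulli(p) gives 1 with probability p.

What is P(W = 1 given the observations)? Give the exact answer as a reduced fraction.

P(W = 1 | obs) = 1/5

Enumerate traces; 12 have nonzero weight after conditioning:
  (Z=2, U=0, Y=1, W=0, X=1, V=1) weight 1/162
  (Z=2, U=0, Y=1, W=0, X=3, V=1) weight 1/162
  (Z=2, U=0, Y=1, W=1, X=2, V=1) weight 1/324
  (Z=2, U=0, Y=2, W=0, X=1, V=0) weight 1/162
  (Z=2, U=0, Y=2, W=0, X=3, V=0) weight 1/162
  (Z=2, U=0, Y=2, W=1, X=2, V=0) weight 1/324
  (Z=2, U=1, Y=1, W=0, X=1, V=1) weight 1/162
  (Z=2, U=1, Y=1, W=0, X=3, V=1) weight 1/162
  … 4 more
Group by W:
  weight(W=0) = 4/81
  weight(W=1) = 1/81
Total weight = 4/81 + 1/81 = 5/81
P(W=0 | obs) = 4/81 / 5/81 = 4/5
P(W=1 | obs) = 1/81 / 5/81 = 1/5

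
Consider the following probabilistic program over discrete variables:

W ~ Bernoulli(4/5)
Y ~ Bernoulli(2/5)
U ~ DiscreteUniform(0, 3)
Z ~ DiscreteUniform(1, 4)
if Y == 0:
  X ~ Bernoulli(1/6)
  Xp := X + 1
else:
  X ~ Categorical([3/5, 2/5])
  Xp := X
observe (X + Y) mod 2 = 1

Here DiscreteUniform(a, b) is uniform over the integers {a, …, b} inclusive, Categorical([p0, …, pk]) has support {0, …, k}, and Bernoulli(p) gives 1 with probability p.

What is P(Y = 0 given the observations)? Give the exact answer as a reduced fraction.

Enumerate traces; 64 have nonzero weight after conditioning:
  (W=0, Y=0, U=0, Z=1, X=1) weight 1/800
  (W=0, Y=0, U=0, Z=2, X=1) weight 1/800
  (W=0, Y=0, U=0, Z=3, X=1) weight 1/800
  (W=0, Y=0, U=0, Z=4, X=1) weight 1/800
  (W=0, Y=0, U=1, Z=1, X=1) weight 1/800
  (W=0, Y=0, U=1, Z=2, X=1) weight 1/800
  (W=0, Y=0, U=1, Z=3, X=1) weight 1/800
  (W=0, Y=0, U=1, Z=4, X=1) weight 1/800
  (W=0, Y=1, U=0, Z=1, X=0) weight 3/1000
  … 55 more
Group by Y:
  weight(Y=0) = 1/10
  weight(Y=1) = 6/25
Total weight = 1/10 + 6/25 = 17/50
P(Y=0 | obs) = 1/10 / 17/50 = 5/17
P(Y=1 | obs) = 6/25 / 17/50 = 12/17

P(Y = 0 | obs) = 5/17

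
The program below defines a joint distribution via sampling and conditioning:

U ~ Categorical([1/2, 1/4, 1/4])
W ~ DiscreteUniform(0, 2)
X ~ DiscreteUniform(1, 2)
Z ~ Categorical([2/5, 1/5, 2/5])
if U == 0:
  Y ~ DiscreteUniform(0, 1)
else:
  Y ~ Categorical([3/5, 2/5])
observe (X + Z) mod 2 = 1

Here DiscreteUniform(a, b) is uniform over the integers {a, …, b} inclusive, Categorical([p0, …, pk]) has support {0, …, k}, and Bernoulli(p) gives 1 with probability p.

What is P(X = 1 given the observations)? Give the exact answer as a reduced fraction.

Enumerate traces; 54 have nonzero weight after conditioning:
  (U=0, W=0, X=1, Z=0, Y=0) weight 1/60
  (U=0, W=0, X=1, Z=0, Y=1) weight 1/60
  (U=0, W=0, X=1, Z=2, Y=0) weight 1/60
  (U=0, W=0, X=1, Z=2, Y=1) weight 1/60
  (U=0, W=0, X=2, Z=1, Y=0) weight 1/120
  (U=0, W=0, X=2, Z=1, Y=1) weight 1/120
  (U=0, W=1, X=1, Z=0, Y=0) weight 1/60
  (U=0, W=1, X=1, Z=0, Y=1) weight 1/60
  … 46 more
Group by X:
  weight(X=1) = 2/5
  weight(X=2) = 1/10
Total weight = 2/5 + 1/10 = 1/2
P(X=1 | obs) = 2/5 / 1/2 = 4/5
P(X=2 | obs) = 1/10 / 1/2 = 1/5

P(X = 1 | obs) = 4/5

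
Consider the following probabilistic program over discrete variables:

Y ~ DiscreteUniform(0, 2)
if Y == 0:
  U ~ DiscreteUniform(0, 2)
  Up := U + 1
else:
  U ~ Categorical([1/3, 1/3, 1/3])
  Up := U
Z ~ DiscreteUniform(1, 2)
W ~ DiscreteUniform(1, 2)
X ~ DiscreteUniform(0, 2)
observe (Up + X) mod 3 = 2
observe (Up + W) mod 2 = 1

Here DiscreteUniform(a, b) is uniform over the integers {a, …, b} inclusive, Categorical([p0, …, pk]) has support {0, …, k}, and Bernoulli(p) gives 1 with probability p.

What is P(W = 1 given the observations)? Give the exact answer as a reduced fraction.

P(W = 1 | obs) = 5/9

Enumerate traces; 18 have nonzero weight after conditioning:
  (Y=0, U=0, Z=1, W=2, X=1) weight 1/108
  (Y=0, U=0, Z=2, W=2, X=1) weight 1/108
  (Y=0, U=1, Z=1, W=1, X=0) weight 1/108
  (Y=0, U=1, Z=2, W=1, X=0) weight 1/108
  (Y=0, U=2, Z=1, W=2, X=2) weight 1/108
  (Y=0, U=2, Z=2, W=2, X=2) weight 1/108
  (Y=1, U=0, Z=1, W=1, X=2) weight 1/108
  (Y=1, U=0, Z=2, W=1, X=2) weight 1/108
  … 10 more
Group by W:
  weight(W=1) = 5/54
  weight(W=2) = 2/27
Total weight = 5/54 + 2/27 = 1/6
P(W=1 | obs) = 5/54 / 1/6 = 5/9
P(W=2 | obs) = 2/27 / 1/6 = 4/9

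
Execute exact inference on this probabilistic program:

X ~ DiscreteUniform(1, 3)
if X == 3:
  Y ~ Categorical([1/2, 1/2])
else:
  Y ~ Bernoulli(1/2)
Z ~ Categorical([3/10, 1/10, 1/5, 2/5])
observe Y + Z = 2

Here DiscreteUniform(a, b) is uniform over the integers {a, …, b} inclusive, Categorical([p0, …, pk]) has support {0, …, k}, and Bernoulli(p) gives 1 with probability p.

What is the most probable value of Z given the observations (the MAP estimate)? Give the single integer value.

argmax_v P(Z = v | obs) = 2

Enumerate traces; 6 have nonzero weight after conditioning:
  (X=1, Y=0, Z=2) weight 1/30
  (X=1, Y=1, Z=1) weight 1/60
  (X=2, Y=0, Z=2) weight 1/30
  (X=2, Y=1, Z=1) weight 1/60
  (X=3, Y=0, Z=2) weight 1/30
  (X=3, Y=1, Z=1) weight 1/60
Group by Z:
  weight(Z=1) = 1/20
  weight(Z=2) = 1/10
Total weight = 1/20 + 1/10 = 3/20
P(Z=1 | obs) = 1/20 / 3/20 = 1/3
P(Z=2 | obs) = 1/10 / 3/20 = 2/3
argmax = 2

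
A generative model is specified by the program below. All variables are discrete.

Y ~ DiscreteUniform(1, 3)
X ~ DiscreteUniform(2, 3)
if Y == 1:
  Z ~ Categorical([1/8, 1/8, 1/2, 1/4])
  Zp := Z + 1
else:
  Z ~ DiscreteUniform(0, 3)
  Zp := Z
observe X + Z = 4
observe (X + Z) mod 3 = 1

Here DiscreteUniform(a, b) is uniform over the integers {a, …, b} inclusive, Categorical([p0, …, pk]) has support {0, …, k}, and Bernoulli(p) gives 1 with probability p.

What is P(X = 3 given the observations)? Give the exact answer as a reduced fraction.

P(X = 3 | obs) = 5/13

Enumerate traces; 6 have nonzero weight after conditioning:
  (Y=1, X=2, Z=2) weight 1/12
  (Y=1, X=3, Z=1) weight 1/48
  (Y=2, X=2, Z=2) weight 1/24
  (Y=2, X=3, Z=1) weight 1/24
  (Y=3, X=2, Z=2) weight 1/24
  (Y=3, X=3, Z=1) weight 1/24
Group by X:
  weight(X=2) = 1/6
  weight(X=3) = 5/48
Total weight = 1/6 + 5/48 = 13/48
P(X=2 | obs) = 1/6 / 13/48 = 8/13
P(X=3 | obs) = 5/48 / 13/48 = 5/13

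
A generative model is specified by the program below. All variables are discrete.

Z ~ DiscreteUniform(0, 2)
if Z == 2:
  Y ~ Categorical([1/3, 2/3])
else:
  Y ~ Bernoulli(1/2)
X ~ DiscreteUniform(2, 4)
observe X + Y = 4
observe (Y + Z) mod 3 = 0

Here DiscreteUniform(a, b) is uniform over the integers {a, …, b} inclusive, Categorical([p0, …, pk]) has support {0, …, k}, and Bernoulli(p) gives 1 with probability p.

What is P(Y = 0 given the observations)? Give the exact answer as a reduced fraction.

Enumerate traces; 2 have nonzero weight after conditioning:
  (Z=0, Y=0, X=4) weight 1/18
  (Z=2, Y=1, X=3) weight 2/27
Group by Y:
  weight(Y=0) = 1/18
  weight(Y=1) = 2/27
Total weight = 1/18 + 2/27 = 7/54
P(Y=0 | obs) = 1/18 / 7/54 = 3/7
P(Y=1 | obs) = 2/27 / 7/54 = 4/7

P(Y = 0 | obs) = 3/7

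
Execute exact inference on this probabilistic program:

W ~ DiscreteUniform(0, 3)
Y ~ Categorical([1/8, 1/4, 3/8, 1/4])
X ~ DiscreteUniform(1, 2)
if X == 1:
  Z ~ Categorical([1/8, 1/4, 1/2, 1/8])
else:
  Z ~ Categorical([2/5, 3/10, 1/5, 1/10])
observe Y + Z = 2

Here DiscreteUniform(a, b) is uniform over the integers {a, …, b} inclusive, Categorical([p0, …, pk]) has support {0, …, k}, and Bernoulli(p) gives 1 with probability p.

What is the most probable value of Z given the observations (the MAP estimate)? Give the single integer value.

Enumerate traces; 24 have nonzero weight after conditioning:
  (W=0, Y=0, X=1, Z=2) weight 1/128
  (W=0, Y=0, X=2, Z=2) weight 1/320
  (W=0, Y=1, X=1, Z=1) weight 1/128
  (W=0, Y=1, X=2, Z=1) weight 3/320
  (W=0, Y=2, X=1, Z=0) weight 3/512
  (W=0, Y=2, X=2, Z=0) weight 3/160
  (W=1, Y=0, X=1, Z=2) weight 1/128
  (W=1, Y=0, X=2, Z=2) weight 1/320
  … 16 more
Group by Z:
  weight(Z=0) = 63/640
  weight(Z=1) = 11/160
  weight(Z=2) = 7/160
Total weight = 63/640 + 11/160 + 7/160 = 27/128
P(Z=0 | obs) = 63/640 / 27/128 = 7/15
P(Z=1 | obs) = 11/160 / 27/128 = 44/135
P(Z=2 | obs) = 7/160 / 27/128 = 28/135
argmax = 0

argmax_v P(Z = v | obs) = 0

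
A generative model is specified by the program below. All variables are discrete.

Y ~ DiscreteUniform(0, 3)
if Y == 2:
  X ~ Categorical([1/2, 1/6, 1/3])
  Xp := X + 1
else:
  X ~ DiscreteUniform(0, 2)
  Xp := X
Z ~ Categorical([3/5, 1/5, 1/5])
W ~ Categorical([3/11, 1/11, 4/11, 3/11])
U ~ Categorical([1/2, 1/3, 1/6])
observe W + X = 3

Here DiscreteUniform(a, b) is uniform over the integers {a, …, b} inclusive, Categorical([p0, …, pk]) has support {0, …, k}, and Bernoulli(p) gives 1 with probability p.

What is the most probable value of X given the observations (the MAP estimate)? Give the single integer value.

argmax_v P(X = v | obs) = 1

Enumerate traces; 108 have nonzero weight after conditioning:
  (Y=0, X=0, Z=0, W=3, U=0) weight 3/440
  (Y=0, X=0, Z=0, W=3, U=1) weight 1/220
  (Y=0, X=0, Z=0, W=3, U=2) weight 1/440
  (Y=0, X=0, Z=1, W=3, U=0) weight 1/440
  (Y=0, X=0, Z=1, W=3, U=1) weight 1/660
  (Y=0, X=0, Z=1, W=3, U=2) weight 1/1320
  (Y=0, X=0, Z=2, W=3, U=0) weight 1/440
  (Y=0, X=0, Z=2, W=3, U=1) weight 1/660
  (Y=0, X=1, Z=0, W=2, U=0) weight 1/110
  (Y=0, X=2, Z=0, W=1, U=0) weight 1/440
  … 98 more
Group by X:
  weight(X=0) = 9/88
  weight(X=1) = 7/66
  weight(X=2) = 1/33
Total weight = 9/88 + 7/66 + 1/33 = 21/88
P(X=0 | obs) = 9/88 / 21/88 = 3/7
P(X=1 | obs) = 7/66 / 21/88 = 4/9
P(X=2 | obs) = 1/33 / 21/88 = 8/63
argmax = 1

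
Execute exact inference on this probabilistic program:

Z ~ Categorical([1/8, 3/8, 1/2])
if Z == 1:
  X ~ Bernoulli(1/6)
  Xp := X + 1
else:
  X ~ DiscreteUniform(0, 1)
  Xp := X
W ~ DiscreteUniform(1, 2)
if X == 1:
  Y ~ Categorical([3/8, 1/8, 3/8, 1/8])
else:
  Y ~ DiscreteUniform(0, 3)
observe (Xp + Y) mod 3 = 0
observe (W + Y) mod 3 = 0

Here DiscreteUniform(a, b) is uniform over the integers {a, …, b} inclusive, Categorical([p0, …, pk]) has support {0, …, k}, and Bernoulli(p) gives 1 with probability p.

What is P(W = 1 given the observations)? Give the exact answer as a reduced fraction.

Enumerate traces; 4 have nonzero weight after conditioning:
  (Z=0, X=1, W=1, Y=2) weight 3/256
  (Z=1, X=0, W=1, Y=2) weight 5/128
  (Z=1, X=1, W=2, Y=1) weight 1/256
  (Z=2, X=1, W=1, Y=2) weight 3/64
Group by W:
  weight(W=1) = 25/256
  weight(W=2) = 1/256
Total weight = 25/256 + 1/256 = 13/128
P(W=1 | obs) = 25/256 / 13/128 = 25/26
P(W=2 | obs) = 1/256 / 13/128 = 1/26

P(W = 1 | obs) = 25/26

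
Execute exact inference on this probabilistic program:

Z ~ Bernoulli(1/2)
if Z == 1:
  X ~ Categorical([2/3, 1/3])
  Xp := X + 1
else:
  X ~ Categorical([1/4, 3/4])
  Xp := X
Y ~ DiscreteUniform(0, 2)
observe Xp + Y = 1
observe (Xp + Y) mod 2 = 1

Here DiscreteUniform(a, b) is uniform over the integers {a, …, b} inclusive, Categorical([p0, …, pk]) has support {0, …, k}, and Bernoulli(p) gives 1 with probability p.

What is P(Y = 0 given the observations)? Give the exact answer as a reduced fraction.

P(Y = 0 | obs) = 17/20

Enumerate traces; 3 have nonzero weight after conditioning:
  (Z=0, X=0, Y=1) weight 1/24
  (Z=0, X=1, Y=0) weight 1/8
  (Z=1, X=0, Y=0) weight 1/9
Group by Y:
  weight(Y=0) = 17/72
  weight(Y=1) = 1/24
Total weight = 17/72 + 1/24 = 5/18
P(Y=0 | obs) = 17/72 / 5/18 = 17/20
P(Y=1 | obs) = 1/24 / 5/18 = 3/20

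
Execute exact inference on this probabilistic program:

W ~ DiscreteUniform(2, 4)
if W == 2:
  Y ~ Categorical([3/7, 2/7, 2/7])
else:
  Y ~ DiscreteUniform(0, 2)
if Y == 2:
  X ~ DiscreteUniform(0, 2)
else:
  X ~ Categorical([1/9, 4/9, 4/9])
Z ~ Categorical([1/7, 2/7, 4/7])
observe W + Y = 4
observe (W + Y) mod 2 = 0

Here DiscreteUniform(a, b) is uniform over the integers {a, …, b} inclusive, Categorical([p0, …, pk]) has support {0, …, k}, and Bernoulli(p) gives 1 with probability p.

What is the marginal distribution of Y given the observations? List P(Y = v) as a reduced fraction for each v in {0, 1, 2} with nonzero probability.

Enumerate traces; 27 have nonzero weight after conditioning:
  (W=2, Y=2, X=0, Z=0) weight 2/441
  (W=2, Y=2, X=0, Z=1) weight 4/441
  (W=2, Y=2, X=0, Z=2) weight 8/441
  (W=2, Y=2, X=1, Z=0) weight 2/441
  (W=2, Y=2, X=1, Z=1) weight 4/441
  (W=2, Y=2, X=1, Z=2) weight 8/441
  (W=2, Y=2, X=2, Z=0) weight 2/441
  (W=2, Y=2, X=2, Z=1) weight 4/441
  (W=3, Y=1, X=0, Z=0) weight 1/567
  (W=4, Y=0, X=0, Z=0) weight 1/567
  … 17 more
Group by Y:
  weight(Y=0) = 1/9
  weight(Y=1) = 1/9
  weight(Y=2) = 2/21
Total weight = 1/9 + 1/9 + 2/21 = 20/63
P(Y=0 | obs) = 1/9 / 20/63 = 7/20
P(Y=1 | obs) = 1/9 / 20/63 = 7/20
P(Y=2 | obs) = 2/21 / 20/63 = 3/10

P(Y=0) = 7/20, P(Y=1) = 7/20, P(Y=2) = 3/10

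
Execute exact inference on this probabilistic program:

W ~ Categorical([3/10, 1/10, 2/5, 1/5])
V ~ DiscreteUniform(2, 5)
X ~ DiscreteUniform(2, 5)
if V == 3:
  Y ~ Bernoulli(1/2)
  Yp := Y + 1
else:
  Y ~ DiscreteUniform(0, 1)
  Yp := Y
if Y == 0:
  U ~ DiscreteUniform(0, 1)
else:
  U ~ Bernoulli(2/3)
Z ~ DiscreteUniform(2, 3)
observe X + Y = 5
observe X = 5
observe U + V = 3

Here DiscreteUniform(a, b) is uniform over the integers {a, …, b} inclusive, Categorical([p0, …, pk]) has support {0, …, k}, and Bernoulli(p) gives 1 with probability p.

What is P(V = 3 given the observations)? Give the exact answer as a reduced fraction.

P(V = 3 | obs) = 1/2

Enumerate traces; 16 have nonzero weight after conditioning:
  (W=0, V=2, X=5, Y=0, U=1, Z=2) weight 3/1280
  (W=0, V=2, X=5, Y=0, U=1, Z=3) weight 3/1280
  (W=0, V=3, X=5, Y=0, U=0, Z=2) weight 3/1280
  (W=0, V=3, X=5, Y=0, U=0, Z=3) weight 3/1280
  (W=1, V=2, X=5, Y=0, U=1, Z=2) weight 1/1280
  (W=1, V=2, X=5, Y=0, U=1, Z=3) weight 1/1280
  (W=1, V=3, X=5, Y=0, U=0, Z=2) weight 1/1280
  (W=1, V=3, X=5, Y=0, U=0, Z=3) weight 1/1280
  … 8 more
Group by V:
  weight(V=2) = 1/64
  weight(V=3) = 1/64
Total weight = 1/64 + 1/64 = 1/32
P(V=2 | obs) = 1/64 / 1/32 = 1/2
P(V=3 | obs) = 1/64 / 1/32 = 1/2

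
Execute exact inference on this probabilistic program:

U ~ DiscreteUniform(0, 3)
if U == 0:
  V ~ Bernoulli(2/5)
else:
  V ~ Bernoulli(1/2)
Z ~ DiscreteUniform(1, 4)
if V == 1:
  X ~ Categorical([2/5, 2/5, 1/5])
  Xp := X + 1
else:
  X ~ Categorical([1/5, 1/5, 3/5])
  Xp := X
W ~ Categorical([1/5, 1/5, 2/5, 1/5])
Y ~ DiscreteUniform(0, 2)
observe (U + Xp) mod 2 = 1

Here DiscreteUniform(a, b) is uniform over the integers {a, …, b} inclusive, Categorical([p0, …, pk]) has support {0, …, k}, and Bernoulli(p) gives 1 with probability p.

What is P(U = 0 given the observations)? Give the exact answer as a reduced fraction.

Enumerate traces; 576 have nonzero weight after conditioning:
  (U=0, V=0, Z=1, X=1, W=0, Y=0) weight 1/2000
  (U=0, V=0, Z=1, X=1, W=0, Y=1) weight 1/2000
  (U=0, V=0, Z=1, X=1, W=0, Y=2) weight 1/2000
  (U=0, V=0, Z=1, X=1, W=1, Y=0) weight 1/2000
  (U=0, V=0, Z=1, X=1, W=1, Y=1) weight 1/2000
  (U=0, V=0, Z=1, X=1, W=1, Y=2) weight 1/2000
  (U=0, V=0, Z=1, X=1, W=2, Y=0) weight 1/1000
  (U=0, V=0, Z=1, X=1, W=2, Y=1) weight 1/1000
  (U=1, V=0, Z=1, X=0, W=0, Y=0) weight 1/2400
  (U=2, V=0, Z=1, X=1, W=0, Y=0) weight 1/2400
  … 566 more
Group by U:
  weight(U=0) = 9/100
  weight(U=1) = 3/20
  weight(U=2) = 1/10
  weight(U=3) = 3/20
Total weight = 9/100 + 3/20 + 1/10 + 3/20 = 49/100
P(U=0 | obs) = 9/100 / 49/100 = 9/49
P(U=1 | obs) = 3/20 / 49/100 = 15/49
P(U=2 | obs) = 1/10 / 49/100 = 10/49
P(U=3 | obs) = 3/20 / 49/100 = 15/49

P(U = 0 | obs) = 9/49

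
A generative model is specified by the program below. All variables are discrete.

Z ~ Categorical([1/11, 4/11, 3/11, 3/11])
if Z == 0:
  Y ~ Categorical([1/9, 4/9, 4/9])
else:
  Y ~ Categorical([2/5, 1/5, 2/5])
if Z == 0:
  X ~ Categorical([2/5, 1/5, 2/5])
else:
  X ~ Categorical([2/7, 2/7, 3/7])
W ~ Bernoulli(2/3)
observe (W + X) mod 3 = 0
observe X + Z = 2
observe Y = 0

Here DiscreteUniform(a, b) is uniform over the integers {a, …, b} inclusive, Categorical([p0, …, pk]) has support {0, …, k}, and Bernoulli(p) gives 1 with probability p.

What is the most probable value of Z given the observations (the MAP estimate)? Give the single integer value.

argmax_v P(Z = v | obs) = 2

Enumerate traces; 2 have nonzero weight after conditioning:
  (Z=0, Y=0, X=2, W=1) weight 4/1485
  (Z=2, Y=0, X=0, W=0) weight 4/385
Group by Z:
  weight(Z=0) = 4/1485
  weight(Z=2) = 4/385
Total weight = 4/1485 + 4/385 = 136/10395
P(Z=0 | obs) = 4/1485 / 136/10395 = 7/34
P(Z=2 | obs) = 4/385 / 136/10395 = 27/34
argmax = 2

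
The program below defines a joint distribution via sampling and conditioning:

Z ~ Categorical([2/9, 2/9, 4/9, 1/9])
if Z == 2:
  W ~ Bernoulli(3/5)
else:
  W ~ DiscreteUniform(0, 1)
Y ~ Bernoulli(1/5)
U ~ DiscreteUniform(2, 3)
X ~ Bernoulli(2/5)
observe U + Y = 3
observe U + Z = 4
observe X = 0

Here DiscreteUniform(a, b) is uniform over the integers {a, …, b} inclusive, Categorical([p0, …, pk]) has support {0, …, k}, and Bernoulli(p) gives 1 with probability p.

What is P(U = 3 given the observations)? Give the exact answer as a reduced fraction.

P(U = 3 | obs) = 2/3

Enumerate traces; 4 have nonzero weight after conditioning:
  (Z=1, W=0, Y=0, U=3, X=0) weight 2/75
  (Z=1, W=1, Y=0, U=3, X=0) weight 2/75
  (Z=2, W=0, Y=1, U=2, X=0) weight 4/375
  (Z=2, W=1, Y=1, U=2, X=0) weight 2/125
Group by U:
  weight(U=2) = 2/75
  weight(U=3) = 4/75
Total weight = 2/75 + 4/75 = 2/25
P(U=2 | obs) = 2/75 / 2/25 = 1/3
P(U=3 | obs) = 4/75 / 2/25 = 2/3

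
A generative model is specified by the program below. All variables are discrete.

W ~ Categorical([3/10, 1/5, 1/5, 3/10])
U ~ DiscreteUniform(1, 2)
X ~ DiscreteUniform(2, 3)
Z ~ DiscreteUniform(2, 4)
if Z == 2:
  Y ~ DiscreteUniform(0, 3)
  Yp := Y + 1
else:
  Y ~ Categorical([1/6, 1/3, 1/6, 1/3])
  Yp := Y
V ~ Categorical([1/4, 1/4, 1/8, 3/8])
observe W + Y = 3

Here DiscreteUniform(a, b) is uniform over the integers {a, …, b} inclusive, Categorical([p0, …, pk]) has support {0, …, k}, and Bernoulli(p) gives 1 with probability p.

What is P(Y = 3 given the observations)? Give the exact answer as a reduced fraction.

P(Y = 3 | obs) = 11/30

Enumerate traces; 192 have nonzero weight after conditioning:
  (W=0, U=1, X=2, Z=2, Y=3, V=0) weight 1/640
  (W=0, U=1, X=2, Z=2, Y=3, V=1) weight 1/640
  (W=0, U=1, X=2, Z=2, Y=3, V=2) weight 1/1280
  (W=0, U=1, X=2, Z=2, Y=3, V=3) weight 3/1280
  (W=0, U=1, X=2, Z=3, Y=3, V=0) weight 1/480
  (W=0, U=1, X=2, Z=3, Y=3, V=1) weight 1/480
  (W=0, U=1, X=2, Z=3, Y=3, V=2) weight 1/960
  (W=0, U=1, X=2, Z=3, Y=3, V=3) weight 1/320
  (W=1, U=1, X=2, Z=2, Y=2, V=0) weight 1/960
  (W=2, U=1, X=2, Z=2, Y=1, V=0) weight 1/960
  … 182 more
Group by Y:
  weight(Y=0) = 7/120
  weight(Y=1) = 11/180
  weight(Y=2) = 7/180
  weight(Y=3) = 11/120
Total weight = 7/120 + 11/180 + 7/180 + 11/120 = 1/4
P(Y=0 | obs) = 7/120 / 1/4 = 7/30
P(Y=1 | obs) = 11/180 / 1/4 = 11/45
P(Y=2 | obs) = 7/180 / 1/4 = 7/45
P(Y=3 | obs) = 11/120 / 1/4 = 11/30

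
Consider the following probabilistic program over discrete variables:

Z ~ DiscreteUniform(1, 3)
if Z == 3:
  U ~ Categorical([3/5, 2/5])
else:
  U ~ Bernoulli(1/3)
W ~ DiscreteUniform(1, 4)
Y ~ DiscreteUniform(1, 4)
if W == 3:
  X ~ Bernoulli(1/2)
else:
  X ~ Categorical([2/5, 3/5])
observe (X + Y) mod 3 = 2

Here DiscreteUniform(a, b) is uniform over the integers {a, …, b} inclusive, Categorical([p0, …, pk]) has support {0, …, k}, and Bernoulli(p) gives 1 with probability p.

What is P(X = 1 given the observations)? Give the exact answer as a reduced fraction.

P(X = 1 | obs) = 46/63

Enumerate traces; 72 have nonzero weight after conditioning:
  (Z=1, U=0, W=1, Y=1, X=1) weight 1/120
  (Z=1, U=0, W=1, Y=2, X=0) weight 1/180
  (Z=1, U=0, W=1, Y=4, X=1) weight 1/120
  (Z=1, U=0, W=2, Y=1, X=1) weight 1/120
  (Z=1, U=0, W=2, Y=2, X=0) weight 1/180
  (Z=1, U=0, W=2, Y=4, X=1) weight 1/120
  (Z=1, U=0, W=3, Y=1, X=1) weight 1/144
  (Z=1, U=0, W=3, Y=2, X=0) weight 1/144
  … 64 more
Group by X:
  weight(X=0) = 17/160
  weight(X=1) = 23/80
Total weight = 17/160 + 23/80 = 63/160
P(X=0 | obs) = 17/160 / 63/160 = 17/63
P(X=1 | obs) = 23/80 / 63/160 = 46/63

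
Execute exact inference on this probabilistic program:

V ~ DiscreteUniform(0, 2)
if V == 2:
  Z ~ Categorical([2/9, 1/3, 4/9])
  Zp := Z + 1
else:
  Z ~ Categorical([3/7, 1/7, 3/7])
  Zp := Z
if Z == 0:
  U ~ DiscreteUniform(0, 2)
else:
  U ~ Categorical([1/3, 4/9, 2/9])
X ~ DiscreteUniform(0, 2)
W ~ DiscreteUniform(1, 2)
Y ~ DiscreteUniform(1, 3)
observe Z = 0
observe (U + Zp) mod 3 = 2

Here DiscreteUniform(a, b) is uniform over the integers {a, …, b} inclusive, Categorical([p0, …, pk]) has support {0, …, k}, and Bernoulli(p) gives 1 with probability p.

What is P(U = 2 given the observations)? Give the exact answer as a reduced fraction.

P(U = 2 | obs) = 27/34

Enumerate traces; 54 have nonzero weight after conditioning:
  (V=0, Z=0, U=2, X=0, W=1, Y=1) weight 1/378
  (V=0, Z=0, U=2, X=0, W=1, Y=2) weight 1/378
  (V=0, Z=0, U=2, X=0, W=1, Y=3) weight 1/378
  (V=0, Z=0, U=2, X=0, W=2, Y=1) weight 1/378
  (V=0, Z=0, U=2, X=0, W=2, Y=2) weight 1/378
  (V=0, Z=0, U=2, X=0, W=2, Y=3) weight 1/378
  (V=0, Z=0, U=2, X=1, W=1, Y=1) weight 1/378
  (V=0, Z=0, U=2, X=1, W=1, Y=2) weight 1/378
  (V=2, Z=0, U=1, X=0, W=1, Y=1) weight 1/729
  … 45 more
Group by U:
  weight(U=1) = 2/81
  weight(U=2) = 2/21
Total weight = 2/81 + 2/21 = 68/567
P(U=1 | obs) = 2/81 / 68/567 = 7/34
P(U=2 | obs) = 2/21 / 68/567 = 27/34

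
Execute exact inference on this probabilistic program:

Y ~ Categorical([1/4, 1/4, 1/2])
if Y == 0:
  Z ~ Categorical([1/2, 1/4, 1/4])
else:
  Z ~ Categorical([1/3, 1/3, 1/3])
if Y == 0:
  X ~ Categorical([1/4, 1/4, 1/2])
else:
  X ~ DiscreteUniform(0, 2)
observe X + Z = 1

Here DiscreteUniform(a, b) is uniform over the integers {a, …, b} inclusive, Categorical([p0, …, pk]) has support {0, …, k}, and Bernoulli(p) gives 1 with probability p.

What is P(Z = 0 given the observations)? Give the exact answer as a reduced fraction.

Enumerate traces; 6 have nonzero weight after conditioning:
  (Y=0, Z=0, X=1) weight 1/32
  (Y=0, Z=1, X=0) weight 1/64
  (Y=1, Z=0, X=1) weight 1/36
  (Y=1, Z=1, X=0) weight 1/36
  (Y=2, Z=0, X=1) weight 1/18
  (Y=2, Z=1, X=0) weight 1/18
Group by Z:
  weight(Z=0) = 11/96
  weight(Z=1) = 19/192
Total weight = 11/96 + 19/192 = 41/192
P(Z=0 | obs) = 11/96 / 41/192 = 22/41
P(Z=1 | obs) = 19/192 / 41/192 = 19/41

P(Z = 0 | obs) = 22/41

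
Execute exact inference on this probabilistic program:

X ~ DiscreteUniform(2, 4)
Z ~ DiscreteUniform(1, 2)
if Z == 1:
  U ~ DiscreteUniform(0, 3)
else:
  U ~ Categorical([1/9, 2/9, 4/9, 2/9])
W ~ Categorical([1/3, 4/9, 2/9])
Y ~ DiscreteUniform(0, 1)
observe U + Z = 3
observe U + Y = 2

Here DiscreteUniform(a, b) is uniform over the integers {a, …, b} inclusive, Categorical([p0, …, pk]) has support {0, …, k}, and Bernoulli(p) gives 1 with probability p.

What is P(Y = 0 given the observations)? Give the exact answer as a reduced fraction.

Enumerate traces; 18 have nonzero weight after conditioning:
  (X=2, Z=1, U=2, W=0, Y=0) weight 1/144
  (X=2, Z=1, U=2, W=1, Y=0) weight 1/108
  (X=2, Z=1, U=2, W=2, Y=0) weight 1/216
  (X=2, Z=2, U=1, W=0, Y=1) weight 1/162
  (X=2, Z=2, U=1, W=1, Y=1) weight 2/243
  (X=2, Z=2, U=1, W=2, Y=1) weight 1/243
  (X=3, Z=1, U=2, W=0, Y=0) weight 1/144
  (X=3, Z=1, U=2, W=1, Y=0) weight 1/108
  … 10 more
Group by Y:
  weight(Y=0) = 1/16
  weight(Y=1) = 1/18
Total weight = 1/16 + 1/18 = 17/144
P(Y=0 | obs) = 1/16 / 17/144 = 9/17
P(Y=1 | obs) = 1/18 / 17/144 = 8/17

P(Y = 0 | obs) = 9/17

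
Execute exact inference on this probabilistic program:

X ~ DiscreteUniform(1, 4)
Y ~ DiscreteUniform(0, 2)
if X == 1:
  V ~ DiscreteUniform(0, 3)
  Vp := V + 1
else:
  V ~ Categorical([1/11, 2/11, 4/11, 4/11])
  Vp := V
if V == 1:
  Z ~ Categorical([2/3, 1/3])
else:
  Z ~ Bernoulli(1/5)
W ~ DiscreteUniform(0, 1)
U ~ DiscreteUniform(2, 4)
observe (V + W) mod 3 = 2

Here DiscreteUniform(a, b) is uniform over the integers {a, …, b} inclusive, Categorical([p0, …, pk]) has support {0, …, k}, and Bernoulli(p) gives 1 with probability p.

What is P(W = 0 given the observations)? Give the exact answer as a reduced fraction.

P(W = 0 | obs) = 59/94

Enumerate traces; 144 have nonzero weight after conditioning:
  (X=1, Y=0, V=1, Z=0, W=1, U=2) weight 1/432
  (X=1, Y=0, V=1, Z=0, W=1, U=3) weight 1/432
  (X=1, Y=0, V=1, Z=0, W=1, U=4) weight 1/432
  (X=1, Y=0, V=1, Z=1, W=1, U=2) weight 1/864
  (X=1, Y=0, V=1, Z=1, W=1, U=3) weight 1/864
  (X=1, Y=0, V=1, Z=1, W=1, U=4) weight 1/864
  (X=1, Y=0, V=2, Z=0, W=0, U=2) weight 1/360
  (X=1, Y=0, V=2, Z=0, W=0, U=3) weight 1/360
  … 136 more
Group by W:
  weight(W=0) = 59/352
  weight(W=1) = 35/352
Total weight = 59/352 + 35/352 = 47/176
P(W=0 | obs) = 59/352 / 47/176 = 59/94
P(W=1 | obs) = 35/352 / 47/176 = 35/94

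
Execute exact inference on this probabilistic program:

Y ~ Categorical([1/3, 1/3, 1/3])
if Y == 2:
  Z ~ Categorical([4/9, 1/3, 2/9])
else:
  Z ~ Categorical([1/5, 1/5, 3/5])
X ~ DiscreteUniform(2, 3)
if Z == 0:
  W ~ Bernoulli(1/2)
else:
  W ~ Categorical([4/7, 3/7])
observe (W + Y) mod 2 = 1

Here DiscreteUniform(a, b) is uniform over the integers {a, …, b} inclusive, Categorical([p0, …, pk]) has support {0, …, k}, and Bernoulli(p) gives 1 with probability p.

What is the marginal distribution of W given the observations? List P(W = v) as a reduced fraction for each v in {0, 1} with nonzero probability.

P(W=0) = 351/920, P(W=1) = 569/920

Enumerate traces; 18 have nonzero weight after conditioning:
  (Y=0, Z=0, X=2, W=1) weight 1/60
  (Y=0, Z=0, X=3, W=1) weight 1/60
  (Y=0, Z=1, X=2, W=1) weight 1/70
  (Y=0, Z=1, X=3, W=1) weight 1/70
  (Y=0, Z=2, X=2, W=1) weight 3/70
  (Y=0, Z=2, X=3, W=1) weight 3/70
  (Y=1, Z=0, X=2, W=0) weight 1/60
  (Y=1, Z=0, X=3, W=0) weight 1/60
  … 10 more
Group by W:
  weight(W=0) = 13/70
  weight(W=1) = 569/1890
Total weight = 13/70 + 569/1890 = 92/189
P(W=0 | obs) = 13/70 / 92/189 = 351/920
P(W=1 | obs) = 569/1890 / 92/189 = 569/920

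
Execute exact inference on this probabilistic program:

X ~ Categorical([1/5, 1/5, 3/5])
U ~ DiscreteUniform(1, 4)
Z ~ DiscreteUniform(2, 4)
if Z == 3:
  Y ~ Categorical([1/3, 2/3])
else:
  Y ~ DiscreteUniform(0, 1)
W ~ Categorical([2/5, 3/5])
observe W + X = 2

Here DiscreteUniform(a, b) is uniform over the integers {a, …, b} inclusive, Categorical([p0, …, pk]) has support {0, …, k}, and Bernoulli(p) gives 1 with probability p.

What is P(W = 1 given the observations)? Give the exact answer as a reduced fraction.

P(W = 1 | obs) = 1/3

Enumerate traces; 48 have nonzero weight after conditioning:
  (X=1, U=1, Z=2, Y=0, W=1) weight 1/200
  (X=1, U=1, Z=2, Y=1, W=1) weight 1/200
  (X=1, U=1, Z=3, Y=0, W=1) weight 1/300
  (X=1, U=1, Z=3, Y=1, W=1) weight 1/150
  (X=1, U=1, Z=4, Y=0, W=1) weight 1/200
  (X=1, U=1, Z=4, Y=1, W=1) weight 1/200
  (X=1, U=2, Z=2, Y=0, W=1) weight 1/200
  (X=1, U=2, Z=2, Y=1, W=1) weight 1/200
  (X=2, U=1, Z=2, Y=0, W=0) weight 1/100
  … 39 more
Group by W:
  weight(W=0) = 6/25
  weight(W=1) = 3/25
Total weight = 6/25 + 3/25 = 9/25
P(W=0 | obs) = 6/25 / 9/25 = 2/3
P(W=1 | obs) = 3/25 / 9/25 = 1/3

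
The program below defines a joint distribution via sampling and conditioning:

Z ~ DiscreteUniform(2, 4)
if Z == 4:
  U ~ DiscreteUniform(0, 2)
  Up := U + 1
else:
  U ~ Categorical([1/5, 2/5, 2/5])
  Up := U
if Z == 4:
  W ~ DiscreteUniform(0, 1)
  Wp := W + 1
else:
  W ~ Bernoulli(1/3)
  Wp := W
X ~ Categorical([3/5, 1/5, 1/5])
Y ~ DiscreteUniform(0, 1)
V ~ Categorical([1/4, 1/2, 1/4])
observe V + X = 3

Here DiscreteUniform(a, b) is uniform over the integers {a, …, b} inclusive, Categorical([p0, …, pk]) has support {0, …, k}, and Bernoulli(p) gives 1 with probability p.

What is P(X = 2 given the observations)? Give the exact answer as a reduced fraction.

Enumerate traces; 72 have nonzero weight after conditioning:
  (Z=2, U=0, W=0, X=1, Y=0, V=2) weight 1/900
  (Z=2, U=0, W=0, X=1, Y=1, V=2) weight 1/900
  (Z=2, U=0, W=0, X=2, Y=0, V=1) weight 1/450
  (Z=2, U=0, W=0, X=2, Y=1, V=1) weight 1/450
  (Z=2, U=0, W=1, X=1, Y=0, V=2) weight 1/1800
  (Z=2, U=0, W=1, X=1, Y=1, V=2) weight 1/1800
  (Z=2, U=0, W=1, X=2, Y=0, V=1) weight 1/900
  (Z=2, U=0, W=1, X=2, Y=1, V=1) weight 1/900
  … 64 more
Group by X:
  weight(X=1) = 1/20
  weight(X=2) = 1/10
Total weight = 1/20 + 1/10 = 3/20
P(X=1 | obs) = 1/20 / 3/20 = 1/3
P(X=2 | obs) = 1/10 / 3/20 = 2/3

P(X = 2 | obs) = 2/3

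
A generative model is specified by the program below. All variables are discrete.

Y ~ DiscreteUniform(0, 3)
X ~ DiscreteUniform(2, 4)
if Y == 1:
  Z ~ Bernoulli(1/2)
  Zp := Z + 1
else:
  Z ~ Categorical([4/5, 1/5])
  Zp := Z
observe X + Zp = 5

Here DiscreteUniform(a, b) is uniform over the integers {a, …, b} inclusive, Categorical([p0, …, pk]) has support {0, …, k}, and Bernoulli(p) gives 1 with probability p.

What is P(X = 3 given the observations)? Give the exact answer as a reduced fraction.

P(X = 3 | obs) = 5/16

Enumerate traces; 5 have nonzero weight after conditioning:
  (Y=0, X=4, Z=1) weight 1/60
  (Y=1, X=3, Z=1) weight 1/24
  (Y=1, X=4, Z=0) weight 1/24
  (Y=2, X=4, Z=1) weight 1/60
  (Y=3, X=4, Z=1) weight 1/60
Group by X:
  weight(X=3) = 1/24
  weight(X=4) = 11/120
Total weight = 1/24 + 11/120 = 2/15
P(X=3 | obs) = 1/24 / 2/15 = 5/16
P(X=4 | obs) = 11/120 / 2/15 = 11/16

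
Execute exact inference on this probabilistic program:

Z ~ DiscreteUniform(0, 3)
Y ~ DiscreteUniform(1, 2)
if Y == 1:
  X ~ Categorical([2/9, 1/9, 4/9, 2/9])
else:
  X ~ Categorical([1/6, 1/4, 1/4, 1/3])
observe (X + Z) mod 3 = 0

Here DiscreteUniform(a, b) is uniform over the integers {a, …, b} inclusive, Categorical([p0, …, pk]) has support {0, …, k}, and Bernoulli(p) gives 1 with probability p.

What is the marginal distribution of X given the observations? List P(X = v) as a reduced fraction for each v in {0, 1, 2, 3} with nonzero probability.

P(X=0) = 14/53, P(X=1) = 13/106, P(X=2) = 25/106, P(X=3) = 20/53

Enumerate traces; 12 have nonzero weight after conditioning:
  (Z=0, Y=1, X=0) weight 1/36
  (Z=0, Y=1, X=3) weight 1/36
  (Z=0, Y=2, X=0) weight 1/48
  (Z=0, Y=2, X=3) weight 1/24
  (Z=1, Y=1, X=2) weight 1/18
  (Z=1, Y=2, X=2) weight 1/32
  (Z=2, Y=1, X=1) weight 1/72
  (Z=2, Y=2, X=1) weight 1/32
  … 4 more
Group by X:
  weight(X=0) = 7/72
  weight(X=1) = 13/288
  weight(X=2) = 25/288
  weight(X=3) = 5/36
Total weight = 7/72 + 13/288 + 25/288 + 5/36 = 53/144
P(X=0 | obs) = 7/72 / 53/144 = 14/53
P(X=1 | obs) = 13/288 / 53/144 = 13/106
P(X=2 | obs) = 25/288 / 53/144 = 25/106
P(X=3 | obs) = 5/36 / 53/144 = 20/53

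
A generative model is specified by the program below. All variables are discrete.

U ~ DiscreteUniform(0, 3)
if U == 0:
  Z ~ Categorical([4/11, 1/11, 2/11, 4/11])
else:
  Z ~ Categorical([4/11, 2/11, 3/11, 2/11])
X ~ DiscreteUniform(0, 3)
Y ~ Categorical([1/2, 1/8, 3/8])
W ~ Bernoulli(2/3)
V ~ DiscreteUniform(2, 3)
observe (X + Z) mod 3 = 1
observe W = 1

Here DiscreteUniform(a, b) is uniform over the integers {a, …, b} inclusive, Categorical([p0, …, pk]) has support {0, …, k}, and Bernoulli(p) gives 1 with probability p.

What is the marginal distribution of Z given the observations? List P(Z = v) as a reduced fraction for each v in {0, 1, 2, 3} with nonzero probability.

P(Z=0) = 16/51, P(Z=1) = 14/51, P(Z=2) = 11/51, P(Z=3) = 10/51

Enumerate traces; 120 have nonzero weight after conditioning:
  (U=0, Z=0, X=1, Y=0, W=1, V=2) weight 1/264
  (U=0, Z=0, X=1, Y=0, W=1, V=3) weight 1/264
  (U=0, Z=0, X=1, Y=1, W=1, V=2) weight 1/1056
  (U=0, Z=0, X=1, Y=1, W=1, V=3) weight 1/1056
  (U=0, Z=0, X=1, Y=2, W=1, V=2) weight 1/352
  (U=0, Z=0, X=1, Y=2, W=1, V=3) weight 1/352
  (U=0, Z=1, X=0, Y=0, W=1, V=2) weight 1/1056
  (U=0, Z=1, X=0, Y=0, W=1, V=3) weight 1/1056
  (U=0, Z=2, X=2, Y=0, W=1, V=2) weight 1/528
  (U=0, Z=3, X=1, Y=0, W=1, V=2) weight 1/264
  … 110 more
Group by Z:
  weight(Z=0) = 2/33
  weight(Z=1) = 7/132
  weight(Z=2) = 1/24
  weight(Z=3) = 5/132
Total weight = 2/33 + 7/132 + 1/24 + 5/132 = 17/88
P(Z=0 | obs) = 2/33 / 17/88 = 16/51
P(Z=1 | obs) = 7/132 / 17/88 = 14/51
P(Z=2 | obs) = 1/24 / 17/88 = 11/51
P(Z=3 | obs) = 5/132 / 17/88 = 10/51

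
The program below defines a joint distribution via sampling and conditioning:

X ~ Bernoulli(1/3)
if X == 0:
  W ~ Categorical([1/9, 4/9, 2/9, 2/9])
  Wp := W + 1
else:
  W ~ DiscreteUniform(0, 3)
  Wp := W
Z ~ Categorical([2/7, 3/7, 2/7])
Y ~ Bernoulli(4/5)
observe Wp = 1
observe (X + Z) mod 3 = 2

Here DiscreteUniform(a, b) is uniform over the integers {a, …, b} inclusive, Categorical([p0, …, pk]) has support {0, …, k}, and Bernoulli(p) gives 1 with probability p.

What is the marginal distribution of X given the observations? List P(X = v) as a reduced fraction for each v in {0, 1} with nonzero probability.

Enumerate traces; 4 have nonzero weight after conditioning:
  (X=0, W=0, Z=2, Y=0) weight 4/945
  (X=0, W=0, Z=2, Y=1) weight 16/945
  (X=1, W=1, Z=1, Y=0) weight 1/140
  (X=1, W=1, Z=1, Y=1) weight 1/35
Group by X:
  weight(X=0) = 4/189
  weight(X=1) = 1/28
Total weight = 4/189 + 1/28 = 43/756
P(X=0 | obs) = 4/189 / 43/756 = 16/43
P(X=1 | obs) = 1/28 / 43/756 = 27/43

P(X=0) = 16/43, P(X=1) = 27/43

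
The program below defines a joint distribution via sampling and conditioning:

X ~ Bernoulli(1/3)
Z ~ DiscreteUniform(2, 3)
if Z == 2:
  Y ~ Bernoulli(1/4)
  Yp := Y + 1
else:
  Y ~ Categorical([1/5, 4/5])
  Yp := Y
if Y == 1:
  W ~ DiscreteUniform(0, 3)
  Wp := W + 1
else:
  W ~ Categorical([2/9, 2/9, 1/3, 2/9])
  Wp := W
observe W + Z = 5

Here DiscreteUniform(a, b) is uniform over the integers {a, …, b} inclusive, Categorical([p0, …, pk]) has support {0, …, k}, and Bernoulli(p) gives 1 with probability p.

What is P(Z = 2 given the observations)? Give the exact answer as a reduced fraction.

P(Z = 2 | obs) = 55/119

Enumerate traces; 8 have nonzero weight after conditioning:
  (X=0, Z=2, Y=0, W=3) weight 1/18
  (X=0, Z=2, Y=1, W=3) weight 1/48
  (X=0, Z=3, Y=0, W=2) weight 1/45
  (X=0, Z=3, Y=1, W=2) weight 1/15
  (X=1, Z=2, Y=0, W=3) weight 1/36
  (X=1, Z=2, Y=1, W=3) weight 1/96
  (X=1, Z=3, Y=0, W=2) weight 1/90
  (X=1, Z=3, Y=1, W=2) weight 1/30
Group by Z:
  weight(Z=2) = 11/96
  weight(Z=3) = 2/15
Total weight = 11/96 + 2/15 = 119/480
P(Z=2 | obs) = 11/96 / 119/480 = 55/119
P(Z=3 | obs) = 2/15 / 119/480 = 64/119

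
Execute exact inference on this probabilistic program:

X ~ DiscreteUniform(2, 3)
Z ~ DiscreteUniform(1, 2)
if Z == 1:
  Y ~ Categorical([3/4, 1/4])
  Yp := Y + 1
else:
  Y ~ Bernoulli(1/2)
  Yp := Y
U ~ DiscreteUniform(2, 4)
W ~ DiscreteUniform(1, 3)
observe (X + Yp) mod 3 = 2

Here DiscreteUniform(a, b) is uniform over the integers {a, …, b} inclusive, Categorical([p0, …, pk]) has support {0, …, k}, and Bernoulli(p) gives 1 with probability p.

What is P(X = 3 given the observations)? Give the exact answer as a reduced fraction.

Enumerate traces; 18 have nonzero weight after conditioning:
  (X=2, Z=2, Y=0, U=2, W=1) weight 1/72
  (X=2, Z=2, Y=0, U=2, W=2) weight 1/72
  (X=2, Z=2, Y=0, U=2, W=3) weight 1/72
  (X=2, Z=2, Y=0, U=3, W=1) weight 1/72
  (X=2, Z=2, Y=0, U=3, W=2) weight 1/72
  (X=2, Z=2, Y=0, U=3, W=3) weight 1/72
  (X=2, Z=2, Y=0, U=4, W=1) weight 1/72
  (X=2, Z=2, Y=0, U=4, W=2) weight 1/72
  (X=3, Z=1, Y=1, U=2, W=1) weight 1/144
  … 9 more
Group by X:
  weight(X=2) = 1/8
  weight(X=3) = 1/16
Total weight = 1/8 + 1/16 = 3/16
P(X=2 | obs) = 1/8 / 3/16 = 2/3
P(X=3 | obs) = 1/16 / 3/16 = 1/3

P(X = 3 | obs) = 1/3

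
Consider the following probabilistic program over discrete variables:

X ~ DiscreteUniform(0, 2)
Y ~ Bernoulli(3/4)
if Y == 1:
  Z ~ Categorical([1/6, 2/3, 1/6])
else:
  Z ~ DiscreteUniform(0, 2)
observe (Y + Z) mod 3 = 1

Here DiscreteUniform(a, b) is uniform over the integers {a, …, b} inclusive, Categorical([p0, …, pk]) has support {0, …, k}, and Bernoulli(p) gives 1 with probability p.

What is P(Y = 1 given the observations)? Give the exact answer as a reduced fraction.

Enumerate traces; 6 have nonzero weight after conditioning:
  (X=0, Y=0, Z=1) weight 1/36
  (X=0, Y=1, Z=0) weight 1/24
  (X=1, Y=0, Z=1) weight 1/36
  (X=1, Y=1, Z=0) weight 1/24
  (X=2, Y=0, Z=1) weight 1/36
  (X=2, Y=1, Z=0) weight 1/24
Group by Y:
  weight(Y=0) = 1/12
  weight(Y=1) = 1/8
Total weight = 1/12 + 1/8 = 5/24
P(Y=0 | obs) = 1/12 / 5/24 = 2/5
P(Y=1 | obs) = 1/8 / 5/24 = 3/5

P(Y = 1 | obs) = 3/5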